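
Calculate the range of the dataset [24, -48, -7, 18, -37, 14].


Maximum value: 24
Minimum value: -48
Range = 24 - (-48) = 72
Final answer: 72


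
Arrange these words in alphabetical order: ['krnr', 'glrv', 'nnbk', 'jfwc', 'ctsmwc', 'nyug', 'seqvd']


Compare strings character by character (the first differing letter decides):
  'ctsmwc' < 'glrv' since 'c' < 'g' at position 1
  'glrv' < 'jfwc' since 'g' < 'j' at position 1
  'jfwc' < 'krnr' since 'j' < 'k' at position 1
  'krnr' < 'nnbk' since 'k' < 'n' at position 1
  'nnbk' < 'nyug' since 'n' < 'y' at position 2
  'nyug' < 'seqvd' since 'n' < 's' at position 1
Chaining these comparisons gives the alphabetical order.
Final answer: ['ctsmwc', 'glrv', 'jfwc', 'krnr', 'nnbk', 'nyug', 'seqvd']


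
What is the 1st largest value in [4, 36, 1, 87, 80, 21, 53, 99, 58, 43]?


Sort descending: [99, 87, 80, 58, 53, 43, 36, 21, 4, 1]
The 1st element (1-indexed) is at index 0.
Value = 99
Final answer: 99


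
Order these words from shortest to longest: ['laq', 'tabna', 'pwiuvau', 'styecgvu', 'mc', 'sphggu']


Compute lengths:
  'laq' has length 3
  'tabna' has length 5
  'pwiuvau' has length 7
  'styecgvu' has length 8
  'mc' has length 2
  'sphggu' has length 6
Lengths in increasing order: 2 < 3 < 5 < 6 < 7 < 8
Listing the words in that order gives the answer.
Final answer: ['mc', 'laq', 'tabna', 'sphggu', 'pwiuvau', 'styecgvu']


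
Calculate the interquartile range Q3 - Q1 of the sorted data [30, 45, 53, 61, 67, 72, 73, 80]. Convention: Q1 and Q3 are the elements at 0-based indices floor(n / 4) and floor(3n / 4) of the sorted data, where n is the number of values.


The data has n = 8 elements.
Q1 index = floor(8 / 4) = floor(2) = 2; Q3 index = floor(3 * 8 / 4) = floor(6) = 6
Q1 = element at index 2 = 53
Q3 = element at index 6 = 73
IQR = 73 - 53 = 20
Final answer: 20


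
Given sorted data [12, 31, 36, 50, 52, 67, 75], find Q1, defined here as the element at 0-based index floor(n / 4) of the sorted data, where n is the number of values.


The list has n = 7 elements.
Q1 index = floor(7 / 4) = floor(1.75) = 1
Counting from index 0 in the sorted data, the element at index 1 is 31.
Final answer: 31


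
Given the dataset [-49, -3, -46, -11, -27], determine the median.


First, sort the list: [-49, -46, -27, -11, -3]
The list has 5 elements (odd count).
The middle index is 2 (0-based), and the element there is -27.
Final answer: -27


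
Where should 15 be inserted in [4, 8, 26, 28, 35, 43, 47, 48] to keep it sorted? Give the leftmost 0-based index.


List is sorted: [4, 8, 26, 28, 35, 43, 47, 48]
We need the leftmost position where 15 can be inserted, i.e. the first index whose element is >= 15 (or the end of the list if none is).
Binary search with low=0, high=8 (0-based indices):
  low=0, high=8, mid=4: a[4]=35 >= 15, so high = 4
  low=0, high=4, mid=2: a[2]=26 >= 15, so high = 2
  low=0, high=2, mid=1: a[1]=8 < 15, so low = 2
Now low = high = 2, so the insertion index is 2.
Final answer: 2


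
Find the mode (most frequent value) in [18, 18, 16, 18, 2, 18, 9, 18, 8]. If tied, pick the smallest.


Count the frequency of each value:
  2 appears 1 time(s)
  8 appears 1 time(s)
  9 appears 1 time(s)
  16 appears 1 time(s)
  18 appears 5 time(s)
Maximum frequency is 5.
Only 18 reaches that frequency, so it is the mode.
Final answer: 18


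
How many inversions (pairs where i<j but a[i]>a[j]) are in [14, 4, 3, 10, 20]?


For each element, count the later elements that are smaller than it:
  14 (index 0): smaller elements after it = [4, 3, 10] -> 3
  4 (index 1): smaller elements after it = [3] -> 1
  3 (index 2): smaller elements after it = [] -> 0
  10 (index 3): smaller elements after it = [] -> 0
Total inversions = 3 + 1 + 0 + 0 = 4
Final answer: 4


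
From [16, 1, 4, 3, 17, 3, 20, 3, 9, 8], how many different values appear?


List all unique values:
Distinct values: [1, 3, 4, 8, 9, 16, 17, 20]
Count = 8
Final answer: 8


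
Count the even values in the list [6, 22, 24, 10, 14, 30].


Check each element:
  6 is even
  22 is even
  24 is even
  10 is even
  14 is even
  30 is even
Evens: [6, 22, 24, 10, 14, 30]
Count of evens = 6
Final answer: 6


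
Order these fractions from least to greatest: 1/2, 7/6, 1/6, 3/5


Convert to decimal for comparison:
  1/2 = 0.5
  7/6 = 1.1667
  1/6 = 0.1667
  3/5 = 0.6
Decimals in increasing order: 0.1667 < 0.5 < 0.6 < 1.1667
Writing each back as its fraction gives the sorted order.
Final answer: 1/6, 1/2, 3/5, 7/6


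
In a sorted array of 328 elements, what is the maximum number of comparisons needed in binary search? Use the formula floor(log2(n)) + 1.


Binary search halves the search space each step.
Maximum comparisons = floor(log2(328)) + 1
log2(328) = 8.3576
floor(log2(328)) = 8, so 8 + 1 = 9
Final answer: 9


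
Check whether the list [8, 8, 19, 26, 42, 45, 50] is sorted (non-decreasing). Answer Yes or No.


Check consecutive pairs:
  8 <= 8? True
  8 <= 19? True
  19 <= 26? True
  26 <= 42? True
  42 <= 45? True
  45 <= 50? True
Every consecutive pair is in order, so the list is non-decreasing.
Final answer: Yes


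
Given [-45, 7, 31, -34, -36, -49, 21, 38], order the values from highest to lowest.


Original list: [-45, 7, 31, -34, -36, -49, 21, 38]
Repeatedly take the largest remaining element:
  Remaining [-45, 7, 31, -34, -36, -49, 21, 38] -> largest is 38
  Remaining [-45, 7, 31, -34, -36, -49, 21] -> largest is 31
  Remaining [-45, 7, -34, -36, -49, 21] -> largest is 21
  Remaining [-45, 7, -34, -36, -49] -> largest is 7
  Remaining [-45, -34, -36, -49] -> largest is -34
  Remaining [-45, -36, -49] -> largest is -36
  Remaining [-45, -49] -> largest is -45
  Remaining [-49] -> largest is -49
Collecting the picks in order gives the descending list.
Final answer: [38, 31, 21, 7, -34, -36, -45, -49]


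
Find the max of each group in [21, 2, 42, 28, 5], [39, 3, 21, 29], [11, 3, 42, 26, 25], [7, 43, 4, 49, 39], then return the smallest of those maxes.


Find max of each group:
  Group 1: [21, 2, 42, 28, 5] -> max = 42
  Group 2: [39, 3, 21, 29] -> max = 39
  Group 3: [11, 3, 42, 26, 25] -> max = 42
  Group 4: [7, 43, 4, 49, 39] -> max = 49
Maxes: [42, 39, 42, 49]
Minimum of maxes = 39
Final answer: 39


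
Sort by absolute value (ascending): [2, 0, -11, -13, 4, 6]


Compute absolute values:
  |2| = 2
  |0| = 0
  |-11| = 11
  |-13| = 13
  |4| = 4
  |6| = 6
Absolute values in increasing order: 0 < 2 < 4 < 6 < 11 < 13
Listing the original numbers in that order gives the answer.
Final answer: [0, 2, 4, 6, -11, -13]


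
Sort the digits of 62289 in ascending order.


The number 62289 has digits: 6, 2, 2, 8, 9
Sorted: 2, 2, 6, 8, 9
Joining the sorted digits gives the result.
Final answer: 22689


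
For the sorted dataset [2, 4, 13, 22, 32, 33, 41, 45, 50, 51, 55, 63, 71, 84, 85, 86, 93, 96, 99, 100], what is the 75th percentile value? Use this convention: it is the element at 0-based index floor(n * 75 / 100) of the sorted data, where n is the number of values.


The dataset has n = 20 elements.
Index = floor(20 * 75 / 100) = floor(1500 / 100) = floor(15) = 15
Counting from index 0 in the sorted data, the element at index 15 is 86.
Final answer: 86


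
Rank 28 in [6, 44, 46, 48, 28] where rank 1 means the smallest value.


Sort ascending: [6, 28, 44, 46, 48]
Find 28 in the sorted list.
28 is at position 2 (1-indexed).
Final answer: 2


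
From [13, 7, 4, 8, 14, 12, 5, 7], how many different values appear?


List all unique values:
Distinct values: [4, 5, 7, 8, 12, 13, 14]
Count = 7
Final answer: 7


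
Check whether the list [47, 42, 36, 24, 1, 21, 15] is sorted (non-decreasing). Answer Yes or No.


Check consecutive pairs:
  47 <= 42? False
  42 <= 36? False
  36 <= 24? False
  24 <= 1? False
  1 <= 21? True
  21 <= 15? False
5 consecutive pair(s) are out of order, so the list is not sorted.
Final answer: No


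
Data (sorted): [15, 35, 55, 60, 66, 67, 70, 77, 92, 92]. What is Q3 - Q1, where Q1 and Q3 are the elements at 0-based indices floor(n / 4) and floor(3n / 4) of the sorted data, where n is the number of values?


The data has n = 10 elements.
Q1 index = floor(10 / 4) = floor(2.5) = 2; Q3 index = floor(3 * 10 / 4) = floor(7.5) = 7
Q1 = element at index 2 = 55
Q3 = element at index 7 = 77
IQR = 77 - 55 = 22
Final answer: 22


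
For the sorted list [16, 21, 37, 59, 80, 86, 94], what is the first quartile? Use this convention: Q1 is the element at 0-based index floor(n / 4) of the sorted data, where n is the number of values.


The list has n = 7 elements.
Q1 index = floor(7 / 4) = floor(1.75) = 1
Counting from index 0 in the sorted data, the element at index 1 is 21.
Final answer: 21


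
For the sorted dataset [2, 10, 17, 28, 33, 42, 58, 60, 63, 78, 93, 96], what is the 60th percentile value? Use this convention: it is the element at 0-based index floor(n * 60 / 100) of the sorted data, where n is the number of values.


The dataset has n = 12 elements.
Index = floor(12 * 60 / 100) = floor(720 / 100) = floor(7.2) = 7
Counting from index 0 in the sorted data, the element at index 7 is 60.
Final answer: 60


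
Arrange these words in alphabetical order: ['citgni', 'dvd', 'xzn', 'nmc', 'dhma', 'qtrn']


Compare strings character by character (the first differing letter decides):
  'citgni' < 'dhma' since 'c' < 'd' at position 1
  'dhma' < 'dvd' since 'h' < 'v' at position 2
  'dvd' < 'nmc' since 'd' < 'n' at position 1
  'nmc' < 'qtrn' since 'n' < 'q' at position 1
  'qtrn' < 'xzn' since 'q' < 'x' at position 1
Chaining these comparisons gives the alphabetical order.
Final answer: ['citgni', 'dhma', 'dvd', 'nmc', 'qtrn', 'xzn']


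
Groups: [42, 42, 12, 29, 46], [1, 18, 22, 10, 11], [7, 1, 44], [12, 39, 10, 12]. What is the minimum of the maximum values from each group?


Find max of each group:
  Group 1: [42, 42, 12, 29, 46] -> max = 46
  Group 2: [1, 18, 22, 10, 11] -> max = 22
  Group 3: [7, 1, 44] -> max = 44
  Group 4: [12, 39, 10, 12] -> max = 39
Maxes: [46, 22, 44, 39]
Minimum of maxes = 22
Final answer: 22


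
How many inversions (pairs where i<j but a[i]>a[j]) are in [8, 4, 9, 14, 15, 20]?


For each element, count the later elements that are smaller than it:
  8 (index 0): smaller elements after it = [4] -> 1
  4 (index 1): smaller elements after it = [] -> 0
  9 (index 2): smaller elements after it = [] -> 0
  14 (index 3): smaller elements after it = [] -> 0
  15 (index 4): smaller elements after it = [] -> 0
Total inversions = 1 + 0 + 0 + 0 + 0 = 1
Final answer: 1


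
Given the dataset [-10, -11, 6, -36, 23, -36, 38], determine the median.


First, sort the list: [-36, -36, -11, -10, 6, 23, 38]
The list has 7 elements (odd count).
The middle index is 3 (0-based), and the element there is -10.
Final answer: -10


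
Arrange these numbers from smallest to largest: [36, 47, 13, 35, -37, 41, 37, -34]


Original list: [36, 47, 13, 35, -37, 41, 37, -34]
Repeatedly take the smallest remaining element:
  Remaining [36, 47, 13, 35, -37, 41, 37, -34] -> smallest is -37
  Remaining [36, 47, 13, 35, 41, 37, -34] -> smallest is -34
  Remaining [36, 47, 13, 35, 41, 37] -> smallest is 13
  Remaining [36, 47, 35, 41, 37] -> smallest is 35
  Remaining [36, 47, 41, 37] -> smallest is 36
  Remaining [47, 41, 37] -> smallest is 37
  Remaining [47, 41] -> smallest is 41
  Remaining [47] -> smallest is 47
Collecting the picks in order gives the sorted list.
Final answer: [-37, -34, 13, 35, 36, 37, 41, 47]


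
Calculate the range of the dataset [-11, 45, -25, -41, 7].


Maximum value: 45
Minimum value: -41
Range = 45 - (-41) = 86
Final answer: 86


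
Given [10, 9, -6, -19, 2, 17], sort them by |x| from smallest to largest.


Compute absolute values:
  |10| = 10
  |9| = 9
  |-6| = 6
  |-19| = 19
  |2| = 2
  |17| = 17
Absolute values in increasing order: 2 < 6 < 9 < 10 < 17 < 19
Listing the original numbers in that order gives the answer.
Final answer: [2, -6, 9, 10, 17, -19]


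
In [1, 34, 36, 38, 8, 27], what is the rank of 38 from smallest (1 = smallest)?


Sort ascending: [1, 8, 27, 34, 36, 38]
Find 38 in the sorted list.
38 is at position 6 (1-indexed).
Final answer: 6


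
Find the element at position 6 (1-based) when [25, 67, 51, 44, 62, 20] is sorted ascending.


Sort ascending: [20, 25, 44, 51, 62, 67]
The 6th element (1-indexed) is at index 5.
Value = 67
Final answer: 67


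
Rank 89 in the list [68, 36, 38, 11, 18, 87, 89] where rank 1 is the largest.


Sort descending: [89, 87, 68, 38, 36, 18, 11]
Find 89 in the sorted list.
89 is at position 1.
Final answer: 1


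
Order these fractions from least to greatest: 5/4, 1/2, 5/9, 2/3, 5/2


Convert to decimal for comparison:
  5/4 = 1.25
  1/2 = 0.5
  5/9 = 0.5556
  2/3 = 0.6667
  5/2 = 2.5
Decimals in increasing order: 0.5 < 0.5556 < 0.6667 < 1.25 < 2.5
Writing each back as its fraction gives the sorted order.
Final answer: 1/2, 5/9, 2/3, 5/4, 5/2


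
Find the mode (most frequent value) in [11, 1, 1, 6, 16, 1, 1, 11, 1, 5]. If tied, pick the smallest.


Count the frequency of each value:
  1 appears 5 time(s)
  5 appears 1 time(s)
  6 appears 1 time(s)
  11 appears 2 time(s)
  16 appears 1 time(s)
Maximum frequency is 5.
Only 1 reaches that frequency, so it is the mode.
Final answer: 1


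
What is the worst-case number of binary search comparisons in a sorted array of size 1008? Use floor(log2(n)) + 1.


Binary search halves the search space each step.
Maximum comparisons = floor(log2(1008)) + 1
log2(1008) = 9.9773
floor(log2(1008)) = 9, so 9 + 1 = 10
Final answer: 10


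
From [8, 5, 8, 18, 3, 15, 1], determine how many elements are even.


Check each element:
  8 is even
  5 is odd
  8 is even
  18 is even
  3 is odd
  15 is odd
  1 is odd
Evens: [8, 8, 18]
Count of evens = 3
Final answer: 3


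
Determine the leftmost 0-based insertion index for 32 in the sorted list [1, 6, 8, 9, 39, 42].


List is sorted: [1, 6, 8, 9, 39, 42]
We need the leftmost position where 32 can be inserted, i.e. the first index whose element is >= 32 (or the end of the list if none is).
Binary search with low=0, high=6 (0-based indices):
  low=0, high=6, mid=3: a[3]=9 < 32, so low = 4
  low=4, high=6, mid=5: a[5]=42 >= 32, so high = 5
  low=4, high=5, mid=4: a[4]=39 >= 32, so high = 4
Now low = high = 4, so the insertion index is 4.
Final answer: 4


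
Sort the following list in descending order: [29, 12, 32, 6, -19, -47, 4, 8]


Original list: [29, 12, 32, 6, -19, -47, 4, 8]
Repeatedly take the largest remaining element:
  Remaining [29, 12, 32, 6, -19, -47, 4, 8] -> largest is 32
  Remaining [29, 12, 6, -19, -47, 4, 8] -> largest is 29
  Remaining [12, 6, -19, -47, 4, 8] -> largest is 12
  Remaining [6, -19, -47, 4, 8] -> largest is 8
  Remaining [6, -19, -47, 4] -> largest is 6
  Remaining [-19, -47, 4] -> largest is 4
  Remaining [-19, -47] -> largest is -19
  Remaining [-47] -> largest is -47
Collecting the picks in order gives the descending list.
Final answer: [32, 29, 12, 8, 6, 4, -19, -47]


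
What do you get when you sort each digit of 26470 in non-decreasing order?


The number 26470 has digits: 2, 6, 4, 7, 0
Sorted: 0, 2, 4, 6, 7
Joining the sorted digits gives the result.
Final answer: 02467


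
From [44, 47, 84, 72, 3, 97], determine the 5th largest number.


Sort descending: [97, 84, 72, 47, 44, 3]
The 5th element (1-indexed) is at index 4.
Value = 44
Final answer: 44


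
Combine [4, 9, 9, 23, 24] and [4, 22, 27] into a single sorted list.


List A: [4, 9, 9, 23, 24]
List B: [4, 22, 27]
Repeatedly compare the front elements and take the smaller:
  4 vs 4 -> take 4
  9 vs 4 -> take 4
  9 vs 22 -> take 9
  9 vs 22 -> take 9
  23 vs 22 -> take 22
  23 vs 27 -> take 23
  24 vs 27 -> take 24
  A is exhausted; append the rest of B: [27]
Final answer: [4, 4, 9, 9, 22, 23, 24, 27]


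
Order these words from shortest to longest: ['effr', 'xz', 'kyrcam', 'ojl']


Compute lengths:
  'effr' has length 4
  'xz' has length 2
  'kyrcam' has length 6
  'ojl' has length 3
Lengths in increasing order: 2 < 3 < 4 < 6
Listing the words in that order gives the answer.
Final answer: ['xz', 'ojl', 'effr', 'kyrcam']


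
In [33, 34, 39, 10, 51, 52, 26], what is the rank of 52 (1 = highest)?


Sort descending: [52, 51, 39, 34, 33, 26, 10]
Find 52 in the sorted list.
52 is at position 1.
Final answer: 1


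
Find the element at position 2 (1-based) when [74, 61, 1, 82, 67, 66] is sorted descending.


Sort descending: [82, 74, 67, 66, 61, 1]
The 2nd element (1-indexed) is at index 1.
Value = 74
Final answer: 74


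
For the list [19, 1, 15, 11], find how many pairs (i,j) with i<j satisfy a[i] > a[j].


For each element, count the later elements that are smaller than it:
  19 (index 0): smaller elements after it = [1, 15, 11] -> 3
  1 (index 1): smaller elements after it = [] -> 0
  15 (index 2): smaller elements after it = [11] -> 1
Total inversions = 3 + 0 + 1 = 4
Final answer: 4


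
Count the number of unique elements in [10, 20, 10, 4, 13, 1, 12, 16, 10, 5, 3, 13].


List all unique values:
Distinct values: [1, 3, 4, 5, 10, 12, 13, 16, 20]
Count = 9
Final answer: 9


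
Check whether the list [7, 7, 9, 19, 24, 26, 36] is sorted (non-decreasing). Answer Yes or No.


Check consecutive pairs:
  7 <= 7? True
  7 <= 9? True
  9 <= 19? True
  19 <= 24? True
  24 <= 26? True
  26 <= 36? True
Every consecutive pair is in order, so the list is non-decreasing.
Final answer: Yes


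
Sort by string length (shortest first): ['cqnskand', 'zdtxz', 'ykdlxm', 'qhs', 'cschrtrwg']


Compute lengths:
  'cqnskand' has length 8
  'zdtxz' has length 5
  'ykdlxm' has length 6
  'qhs' has length 3
  'cschrtrwg' has length 9
Lengths in increasing order: 3 < 5 < 6 < 8 < 9
Listing the words in that order gives the answer.
Final answer: ['qhs', 'zdtxz', 'ykdlxm', 'cqnskand', 'cschrtrwg']


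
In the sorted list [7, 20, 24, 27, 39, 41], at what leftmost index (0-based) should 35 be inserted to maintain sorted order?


List is sorted: [7, 20, 24, 27, 39, 41]
We need the leftmost position where 35 can be inserted, i.e. the first index whose element is >= 35 (or the end of the list if none is).
Binary search with low=0, high=6 (0-based indices):
  low=0, high=6, mid=3: a[3]=27 < 35, so low = 4
  low=4, high=6, mid=5: a[5]=41 >= 35, so high = 5
  low=4, high=5, mid=4: a[4]=39 >= 35, so high = 4
Now low = high = 4, so the insertion index is 4.
Final answer: 4


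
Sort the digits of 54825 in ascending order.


The number 54825 has digits: 5, 4, 8, 2, 5
Sorted: 2, 4, 5, 5, 8
Joining the sorted digits gives the result.
Final answer: 24558


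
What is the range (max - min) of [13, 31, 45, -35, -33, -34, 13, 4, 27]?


Maximum value: 45
Minimum value: -35
Range = 45 - (-35) = 80
Final answer: 80


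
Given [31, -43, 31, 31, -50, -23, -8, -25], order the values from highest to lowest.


Original list: [31, -43, 31, 31, -50, -23, -8, -25]
Repeatedly take the largest remaining element:
  Remaining [31, -43, 31, 31, -50, -23, -8, -25] -> largest is 31
  Remaining [-43, 31, 31, -50, -23, -8, -25] -> largest is 31
  Remaining [-43, 31, -50, -23, -8, -25] -> largest is 31
  Remaining [-43, -50, -23, -8, -25] -> largest is -8
  Remaining [-43, -50, -23, -25] -> largest is -23
  Remaining [-43, -50, -25] -> largest is -25
  Remaining [-43, -50] -> largest is -43
  Remaining [-50] -> largest is -50
Collecting the picks in order gives the descending list.
Final answer: [31, 31, 31, -8, -23, -25, -43, -50]


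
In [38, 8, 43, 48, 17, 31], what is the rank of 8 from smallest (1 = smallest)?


Sort ascending: [8, 17, 31, 38, 43, 48]
Find 8 in the sorted list.
8 is at position 1 (1-indexed).
Final answer: 1


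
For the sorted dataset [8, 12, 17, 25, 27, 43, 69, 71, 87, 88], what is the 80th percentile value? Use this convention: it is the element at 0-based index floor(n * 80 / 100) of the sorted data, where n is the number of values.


The dataset has n = 10 elements.
Index = floor(10 * 80 / 100) = floor(800 / 100) = floor(8) = 8
Counting from index 0 in the sorted data, the element at index 8 is 87.
Final answer: 87


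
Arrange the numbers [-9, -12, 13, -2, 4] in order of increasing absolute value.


Compute absolute values:
  |-9| = 9
  |-12| = 12
  |13| = 13
  |-2| = 2
  |4| = 4
Absolute values in increasing order: 2 < 4 < 9 < 12 < 13
Listing the original numbers in that order gives the answer.
Final answer: [-2, 4, -9, -12, 13]


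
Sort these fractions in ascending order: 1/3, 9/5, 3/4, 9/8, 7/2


Convert to decimal for comparison:
  1/3 = 0.3333
  9/5 = 1.8
  3/4 = 0.75
  9/8 = 1.125
  7/2 = 3.5
Decimals in increasing order: 0.3333 < 0.75 < 1.125 < 1.8 < 3.5
Writing each back as its fraction gives the sorted order.
Final answer: 1/3, 3/4, 9/8, 9/5, 7/2


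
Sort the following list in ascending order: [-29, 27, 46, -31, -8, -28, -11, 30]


Original list: [-29, 27, 46, -31, -8, -28, -11, 30]
Repeatedly take the smallest remaining element:
  Remaining [-29, 27, 46, -31, -8, -28, -11, 30] -> smallest is -31
  Remaining [-29, 27, 46, -8, -28, -11, 30] -> smallest is -29
  Remaining [27, 46, -8, -28, -11, 30] -> smallest is -28
  Remaining [27, 46, -8, -11, 30] -> smallest is -11
  Remaining [27, 46, -8, 30] -> smallest is -8
  Remaining [27, 46, 30] -> smallest is 27
  Remaining [46, 30] -> smallest is 30
  Remaining [46] -> smallest is 46
Collecting the picks in order gives the sorted list.
Final answer: [-31, -29, -28, -11, -8, 27, 30, 46]


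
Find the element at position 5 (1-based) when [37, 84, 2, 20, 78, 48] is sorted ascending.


Sort ascending: [2, 20, 37, 48, 78, 84]
The 5th element (1-indexed) is at index 4.
Value = 78
Final answer: 78


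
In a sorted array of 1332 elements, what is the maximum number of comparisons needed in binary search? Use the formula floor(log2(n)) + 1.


Binary search halves the search space each step.
Maximum comparisons = floor(log2(1332)) + 1
log2(1332) = 10.3794
floor(log2(1332)) = 10, so 10 + 1 = 11
Final answer: 11


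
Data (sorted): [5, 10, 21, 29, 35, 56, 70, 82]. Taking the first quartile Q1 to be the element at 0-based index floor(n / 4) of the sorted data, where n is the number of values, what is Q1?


The list has n = 8 elements.
Q1 index = floor(8 / 4) = floor(2) = 2
Counting from index 0 in the sorted data, the element at index 2 is 21.
Final answer: 21


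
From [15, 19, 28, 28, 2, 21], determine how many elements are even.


Check each element:
  15 is odd
  19 is odd
  28 is even
  28 is even
  2 is even
  21 is odd
Evens: [28, 28, 2]
Count of evens = 3
Final answer: 3


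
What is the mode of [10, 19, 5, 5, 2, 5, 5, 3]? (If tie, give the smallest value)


Count the frequency of each value:
  2 appears 1 time(s)
  3 appears 1 time(s)
  5 appears 4 time(s)
  10 appears 1 time(s)
  19 appears 1 time(s)
Maximum frequency is 4.
Only 5 reaches that frequency, so it is the mode.
Final answer: 5


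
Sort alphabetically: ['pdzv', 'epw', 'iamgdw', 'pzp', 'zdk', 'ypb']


Compare strings character by character (the first differing letter decides):
  'epw' < 'iamgdw' since 'e' < 'i' at position 1
  'iamgdw' < 'pdzv' since 'i' < 'p' at position 1
  'pdzv' < 'pzp' since 'd' < 'z' at position 2
  'pzp' < 'ypb' since 'p' < 'y' at position 1
  'ypb' < 'zdk' since 'y' < 'z' at position 1
Chaining these comparisons gives the alphabetical order.
Final answer: ['epw', 'iamgdw', 'pdzv', 'pzp', 'ypb', 'zdk']


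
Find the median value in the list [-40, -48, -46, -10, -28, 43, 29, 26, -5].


First, sort the list: [-48, -46, -40, -28, -10, -5, 26, 29, 43]
The list has 9 elements (odd count).
The middle index is 4 (0-based), and the element there is -10.
Final answer: -10


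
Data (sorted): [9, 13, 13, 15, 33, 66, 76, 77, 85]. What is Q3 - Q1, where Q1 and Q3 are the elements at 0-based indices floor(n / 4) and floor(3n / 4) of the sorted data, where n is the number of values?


The data has n = 9 elements.
Q1 index = floor(9 / 4) = floor(2.25) = 2; Q3 index = floor(3 * 9 / 4) = floor(6.75) = 6
Q1 = element at index 2 = 13
Q3 = element at index 6 = 76
IQR = 76 - 13 = 63
Final answer: 63


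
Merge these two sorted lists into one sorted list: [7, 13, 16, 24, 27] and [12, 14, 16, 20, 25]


List A: [7, 13, 16, 24, 27]
List B: [12, 14, 16, 20, 25]
Repeatedly compare the front elements and take the smaller:
  7 vs 12 -> take 7
  13 vs 12 -> take 12
  13 vs 14 -> take 13
  16 vs 14 -> take 14
  16 vs 16 -> take 16
  24 vs 16 -> take 16
  24 vs 20 -> take 20
  24 vs 25 -> take 24
  27 vs 25 -> take 25
  B is exhausted; append the rest of A: [27]
Final answer: [7, 12, 13, 14, 16, 16, 20, 24, 25, 27]


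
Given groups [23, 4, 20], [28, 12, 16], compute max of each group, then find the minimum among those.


Find max of each group:
  Group 1: [23, 4, 20] -> max = 23
  Group 2: [28, 12, 16] -> max = 28
Maxes: [23, 28]
Minimum of maxes = 23
Final answer: 23


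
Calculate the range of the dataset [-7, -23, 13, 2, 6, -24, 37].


Maximum value: 37
Minimum value: -24
Range = 37 - (-24) = 61
Final answer: 61


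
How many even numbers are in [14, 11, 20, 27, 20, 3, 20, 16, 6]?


Check each element:
  14 is even
  11 is odd
  20 is even
  27 is odd
  20 is even
  3 is odd
  20 is even
  16 is even
  6 is even
Evens: [14, 20, 20, 20, 16, 6]
Count of evens = 6
Final answer: 6


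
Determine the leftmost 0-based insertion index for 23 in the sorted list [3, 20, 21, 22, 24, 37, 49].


List is sorted: [3, 20, 21, 22, 24, 37, 49]
We need the leftmost position where 23 can be inserted, i.e. the first index whose element is >= 23 (or the end of the list if none is).
Binary search with low=0, high=7 (0-based indices):
  low=0, high=7, mid=3: a[3]=22 < 23, so low = 4
  low=4, high=7, mid=5: a[5]=37 >= 23, so high = 5
  low=4, high=5, mid=4: a[4]=24 >= 23, so high = 4
Now low = high = 4, so the insertion index is 4.
Final answer: 4


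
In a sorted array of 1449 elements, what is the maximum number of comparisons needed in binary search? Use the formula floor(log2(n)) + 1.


Binary search halves the search space each step.
Maximum comparisons = floor(log2(1449)) + 1
log2(1449) = 10.5008
floor(log2(1449)) = 10, so 10 + 1 = 11
Final answer: 11


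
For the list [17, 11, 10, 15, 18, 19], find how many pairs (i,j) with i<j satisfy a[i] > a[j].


For each element, count the later elements that are smaller than it:
  17 (index 0): smaller elements after it = [11, 10, 15] -> 3
  11 (index 1): smaller elements after it = [10] -> 1
  10 (index 2): smaller elements after it = [] -> 0
  15 (index 3): smaller elements after it = [] -> 0
  18 (index 4): smaller elements after it = [] -> 0
Total inversions = 3 + 1 + 0 + 0 + 0 = 4
Final answer: 4


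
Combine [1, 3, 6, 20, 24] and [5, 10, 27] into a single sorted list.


List A: [1, 3, 6, 20, 24]
List B: [5, 10, 27]
Repeatedly compare the front elements and take the smaller:
  1 vs 5 -> take 1
  3 vs 5 -> take 3
  6 vs 5 -> take 5
  6 vs 10 -> take 6
  20 vs 10 -> take 10
  20 vs 27 -> take 20
  24 vs 27 -> take 24
  A is exhausted; append the rest of B: [27]
Final answer: [1, 3, 5, 6, 10, 20, 24, 27]


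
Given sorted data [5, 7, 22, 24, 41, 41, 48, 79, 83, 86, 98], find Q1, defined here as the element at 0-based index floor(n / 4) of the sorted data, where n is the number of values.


The list has n = 11 elements.
Q1 index = floor(11 / 4) = floor(2.75) = 2
Counting from index 0 in the sorted data, the element at index 2 is 22.
Final answer: 22


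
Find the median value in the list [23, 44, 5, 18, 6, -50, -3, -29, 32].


First, sort the list: [-50, -29, -3, 5, 6, 18, 23, 32, 44]
The list has 9 elements (odd count).
The middle index is 4 (0-based), and the element there is 6.
Final answer: 6


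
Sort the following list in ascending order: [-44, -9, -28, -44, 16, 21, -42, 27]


Original list: [-44, -9, -28, -44, 16, 21, -42, 27]
Repeatedly take the smallest remaining element:
  Remaining [-44, -9, -28, -44, 16, 21, -42, 27] -> smallest is -44
  Remaining [-9, -28, -44, 16, 21, -42, 27] -> smallest is -44
  Remaining [-9, -28, 16, 21, -42, 27] -> smallest is -42
  Remaining [-9, -28, 16, 21, 27] -> smallest is -28
  Remaining [-9, 16, 21, 27] -> smallest is -9
  Remaining [16, 21, 27] -> smallest is 16
  Remaining [21, 27] -> smallest is 21
  Remaining [27] -> smallest is 27
Collecting the picks in order gives the sorted list.
Final answer: [-44, -44, -42, -28, -9, 16, 21, 27]


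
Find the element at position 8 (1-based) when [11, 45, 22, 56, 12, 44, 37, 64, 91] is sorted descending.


Sort descending: [91, 64, 56, 45, 44, 37, 22, 12, 11]
The 8th element (1-indexed) is at index 7.
Value = 12
Final answer: 12


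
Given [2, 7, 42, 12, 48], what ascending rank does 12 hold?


Sort ascending: [2, 7, 12, 42, 48]
Find 12 in the sorted list.
12 is at position 3 (1-indexed).
Final answer: 3


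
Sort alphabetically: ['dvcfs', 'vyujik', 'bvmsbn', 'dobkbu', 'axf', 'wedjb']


Compare strings character by character (the first differing letter decides):
  'axf' < 'bvmsbn' since 'a' < 'b' at position 1
  'bvmsbn' < 'dobkbu' since 'b' < 'd' at position 1
  'dobkbu' < 'dvcfs' since 'o' < 'v' at position 2
  'dvcfs' < 'vyujik' since 'd' < 'v' at position 1
  'vyujik' < 'wedjb' since 'v' < 'w' at position 1
Chaining these comparisons gives the alphabetical order.
Final answer: ['axf', 'bvmsbn', 'dobkbu', 'dvcfs', 'vyujik', 'wedjb']


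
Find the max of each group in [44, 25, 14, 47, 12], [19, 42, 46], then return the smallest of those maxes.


Find max of each group:
  Group 1: [44, 25, 14, 47, 12] -> max = 47
  Group 2: [19, 42, 46] -> max = 46
Maxes: [47, 46]
Minimum of maxes = 46
Final answer: 46


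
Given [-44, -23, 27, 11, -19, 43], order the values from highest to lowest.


Original list: [-44, -23, 27, 11, -19, 43]
Repeatedly take the largest remaining element:
  Remaining [-44, -23, 27, 11, -19, 43] -> largest is 43
  Remaining [-44, -23, 27, 11, -19] -> largest is 27
  Remaining [-44, -23, 11, -19] -> largest is 11
  Remaining [-44, -23, -19] -> largest is -19
  Remaining [-44, -23] -> largest is -23
  Remaining [-44] -> largest is -44
Collecting the picks in order gives the descending list.
Final answer: [43, 27, 11, -19, -23, -44]


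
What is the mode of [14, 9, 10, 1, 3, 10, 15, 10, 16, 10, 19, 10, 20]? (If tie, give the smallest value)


Count the frequency of each value:
  1 appears 1 time(s)
  3 appears 1 time(s)
  9 appears 1 time(s)
  10 appears 5 time(s)
  14 appears 1 time(s)
  15 appears 1 time(s)
  16 appears 1 time(s)
  19 appears 1 time(s)
  20 appears 1 time(s)
Maximum frequency is 5.
Only 10 reaches that frequency, so it is the mode.
Final answer: 10


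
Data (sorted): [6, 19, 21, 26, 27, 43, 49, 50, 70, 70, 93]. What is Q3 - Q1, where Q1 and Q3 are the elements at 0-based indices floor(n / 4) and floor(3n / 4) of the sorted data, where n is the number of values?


The data has n = 11 elements.
Q1 index = floor(11 / 4) = floor(2.75) = 2; Q3 index = floor(3 * 11 / 4) = floor(8.25) = 8
Q1 = element at index 2 = 21
Q3 = element at index 8 = 70
IQR = 70 - 21 = 49
Final answer: 49


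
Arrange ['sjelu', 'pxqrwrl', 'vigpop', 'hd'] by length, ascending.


Compute lengths:
  'sjelu' has length 5
  'pxqrwrl' has length 7
  'vigpop' has length 6
  'hd' has length 2
Lengths in increasing order: 2 < 5 < 6 < 7
Listing the words in that order gives the answer.
Final answer: ['hd', 'sjelu', 'vigpop', 'pxqrwrl']


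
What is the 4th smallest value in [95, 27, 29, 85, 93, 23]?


Sort ascending: [23, 27, 29, 85, 93, 95]
The 4th element (1-indexed) is at index 3.
Value = 85
Final answer: 85


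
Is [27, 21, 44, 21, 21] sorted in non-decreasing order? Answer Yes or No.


Check consecutive pairs:
  27 <= 21? False
  21 <= 44? True
  44 <= 21? False
  21 <= 21? True
2 consecutive pair(s) are out of order, so the list is not sorted.
Final answer: No


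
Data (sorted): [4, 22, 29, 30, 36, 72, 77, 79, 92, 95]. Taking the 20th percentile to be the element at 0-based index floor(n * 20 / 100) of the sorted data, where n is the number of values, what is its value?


The dataset has n = 10 elements.
Index = floor(10 * 20 / 100) = floor(200 / 100) = floor(2) = 2
Counting from index 0 in the sorted data, the element at index 2 is 29.
Final answer: 29


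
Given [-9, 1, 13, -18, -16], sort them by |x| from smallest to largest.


Compute absolute values:
  |-9| = 9
  |1| = 1
  |13| = 13
  |-18| = 18
  |-16| = 16
Absolute values in increasing order: 1 < 9 < 13 < 16 < 18
Listing the original numbers in that order gives the answer.
Final answer: [1, -9, 13, -16, -18]


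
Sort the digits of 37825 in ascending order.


The number 37825 has digits: 3, 7, 8, 2, 5
Sorted: 2, 3, 5, 7, 8
Joining the sorted digits gives the result.
Final answer: 23578


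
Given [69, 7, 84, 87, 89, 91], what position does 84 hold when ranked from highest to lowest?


Sort descending: [91, 89, 87, 84, 69, 7]
Find 84 in the sorted list.
84 is at position 4.
Final answer: 4


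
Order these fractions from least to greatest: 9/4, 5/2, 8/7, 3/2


Convert to decimal for comparison:
  9/4 = 2.25
  5/2 = 2.5
  8/7 = 1.1429
  3/2 = 1.5
Decimals in increasing order: 1.1429 < 1.5 < 2.25 < 2.5
Writing each back as its fraction gives the sorted order.
Final answer: 8/7, 3/2, 9/4, 5/2


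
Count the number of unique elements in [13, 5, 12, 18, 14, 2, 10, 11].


List all unique values:
Distinct values: [2, 5, 10, 11, 12, 13, 14, 18]
Count = 8
Final answer: 8


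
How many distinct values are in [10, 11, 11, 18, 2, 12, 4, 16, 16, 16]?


List all unique values:
Distinct values: [2, 4, 10, 11, 12, 16, 18]
Count = 7
Final answer: 7


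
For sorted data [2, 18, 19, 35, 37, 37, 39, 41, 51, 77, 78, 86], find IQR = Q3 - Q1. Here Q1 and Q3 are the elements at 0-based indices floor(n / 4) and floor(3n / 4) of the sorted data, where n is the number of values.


The data has n = 12 elements.
Q1 index = floor(12 / 4) = floor(3) = 3; Q3 index = floor(3 * 12 / 4) = floor(9) = 9
Q1 = element at index 3 = 35
Q3 = element at index 9 = 77
IQR = 77 - 35 = 42
Final answer: 42


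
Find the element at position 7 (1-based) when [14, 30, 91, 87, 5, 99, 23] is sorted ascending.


Sort ascending: [5, 14, 23, 30, 87, 91, 99]
The 7th element (1-indexed) is at index 6.
Value = 99
Final answer: 99


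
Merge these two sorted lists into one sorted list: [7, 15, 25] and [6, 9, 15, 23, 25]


List A: [7, 15, 25]
List B: [6, 9, 15, 23, 25]
Repeatedly compare the front elements and take the smaller:
  7 vs 6 -> take 6
  7 vs 9 -> take 7
  15 vs 9 -> take 9
  15 vs 15 -> take 15
  25 vs 15 -> take 15
  25 vs 23 -> take 23
  25 vs 25 -> take 25
  A is exhausted; append the rest of B: [25]
Final answer: [6, 7, 9, 15, 15, 23, 25, 25]


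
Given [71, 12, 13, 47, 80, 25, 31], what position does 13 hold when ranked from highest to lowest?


Sort descending: [80, 71, 47, 31, 25, 13, 12]
Find 13 in the sorted list.
13 is at position 6.
Final answer: 6


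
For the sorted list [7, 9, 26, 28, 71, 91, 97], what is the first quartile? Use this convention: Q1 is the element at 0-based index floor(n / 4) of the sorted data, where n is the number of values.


The list has n = 7 elements.
Q1 index = floor(7 / 4) = floor(1.75) = 1
Counting from index 0 in the sorted data, the element at index 1 is 9.
Final answer: 9


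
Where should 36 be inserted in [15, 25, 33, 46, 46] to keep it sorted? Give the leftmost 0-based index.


List is sorted: [15, 25, 33, 46, 46]
We need the leftmost position where 36 can be inserted, i.e. the first index whose element is >= 36 (or the end of the list if none is).
Binary search with low=0, high=5 (0-based indices):
  low=0, high=5, mid=2: a[2]=33 < 36, so low = 3
  low=3, high=5, mid=4: a[4]=46 >= 36, so high = 4
  low=3, high=4, mid=3: a[3]=46 >= 36, so high = 3
Now low = high = 3, so the insertion index is 3.
Final answer: 3


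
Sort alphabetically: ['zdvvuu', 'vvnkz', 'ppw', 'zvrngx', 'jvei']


Compare strings character by character (the first differing letter decides):
  'jvei' < 'ppw' since 'j' < 'p' at position 1
  'ppw' < 'vvnkz' since 'p' < 'v' at position 1
  'vvnkz' < 'zdvvuu' since 'v' < 'z' at position 1
  'zdvvuu' < 'zvrngx' since 'd' < 'v' at position 2
Chaining these comparisons gives the alphabetical order.
Final answer: ['jvei', 'ppw', 'vvnkz', 'zdvvuu', 'zvrngx']


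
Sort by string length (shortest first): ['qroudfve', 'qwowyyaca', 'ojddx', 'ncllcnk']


Compute lengths:
  'qroudfve' has length 8
  'qwowyyaca' has length 9
  'ojddx' has length 5
  'ncllcnk' has length 7
Lengths in increasing order: 5 < 7 < 8 < 9
Listing the words in that order gives the answer.
Final answer: ['ojddx', 'ncllcnk', 'qroudfve', 'qwowyyaca']


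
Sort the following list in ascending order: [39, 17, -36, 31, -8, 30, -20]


Original list: [39, 17, -36, 31, -8, 30, -20]
Repeatedly take the smallest remaining element:
  Remaining [39, 17, -36, 31, -8, 30, -20] -> smallest is -36
  Remaining [39, 17, 31, -8, 30, -20] -> smallest is -20
  Remaining [39, 17, 31, -8, 30] -> smallest is -8
  Remaining [39, 17, 31, 30] -> smallest is 17
  Remaining [39, 31, 30] -> smallest is 30
  Remaining [39, 31] -> smallest is 31
  Remaining [39] -> smallest is 39
Collecting the picks in order gives the sorted list.
Final answer: [-36, -20, -8, 17, 30, 31, 39]


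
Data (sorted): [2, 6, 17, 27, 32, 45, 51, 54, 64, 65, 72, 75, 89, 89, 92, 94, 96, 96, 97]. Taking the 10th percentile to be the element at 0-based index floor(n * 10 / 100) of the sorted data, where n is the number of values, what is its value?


The dataset has n = 19 elements.
Index = floor(19 * 10 / 100) = floor(190 / 100) = floor(1.9) = 1
Counting from index 0 in the sorted data, the element at index 1 is 6.
Final answer: 6


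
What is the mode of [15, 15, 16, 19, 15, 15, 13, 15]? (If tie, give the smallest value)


Count the frequency of each value:
  13 appears 1 time(s)
  15 appears 5 time(s)
  16 appears 1 time(s)
  19 appears 1 time(s)
Maximum frequency is 5.
Only 15 reaches that frequency, so it is the mode.
Final answer: 15


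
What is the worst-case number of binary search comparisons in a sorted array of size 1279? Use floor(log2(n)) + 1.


Binary search halves the search space each step.
Maximum comparisons = floor(log2(1279)) + 1
log2(1279) = 10.3208
floor(log2(1279)) = 10, so 10 + 1 = 11
Final answer: 11


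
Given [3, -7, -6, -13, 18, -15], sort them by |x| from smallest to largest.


Compute absolute values:
  |3| = 3
  |-7| = 7
  |-6| = 6
  |-13| = 13
  |18| = 18
  |-15| = 15
Absolute values in increasing order: 3 < 6 < 7 < 13 < 15 < 18
Listing the original numbers in that order gives the answer.
Final answer: [3, -6, -7, -13, -15, 18]


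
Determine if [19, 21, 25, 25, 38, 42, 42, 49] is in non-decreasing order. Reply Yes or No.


Check consecutive pairs:
  19 <= 21? True
  21 <= 25? True
  25 <= 25? True
  25 <= 38? True
  38 <= 42? True
  42 <= 42? True
  42 <= 49? True
Every consecutive pair is in order, so the list is non-decreasing.
Final answer: Yes


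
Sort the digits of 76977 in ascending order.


The number 76977 has digits: 7, 6, 9, 7, 7
Sorted: 6, 7, 7, 7, 9
Joining the sorted digits gives the result.
Final answer: 67779


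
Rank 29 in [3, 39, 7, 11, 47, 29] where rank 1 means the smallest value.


Sort ascending: [3, 7, 11, 29, 39, 47]
Find 29 in the sorted list.
29 is at position 4 (1-indexed).
Final answer: 4


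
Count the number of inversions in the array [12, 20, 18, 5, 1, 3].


For each element, count the later elements that are smaller than it:
  12 (index 0): smaller elements after it = [5, 1, 3] -> 3
  20 (index 1): smaller elements after it = [18, 5, 1, 3] -> 4
  18 (index 2): smaller elements after it = [5, 1, 3] -> 3
  5 (index 3): smaller elements after it = [1, 3] -> 2
  1 (index 4): smaller elements after it = [] -> 0
Total inversions = 3 + 4 + 3 + 2 + 0 = 12
Final answer: 12
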